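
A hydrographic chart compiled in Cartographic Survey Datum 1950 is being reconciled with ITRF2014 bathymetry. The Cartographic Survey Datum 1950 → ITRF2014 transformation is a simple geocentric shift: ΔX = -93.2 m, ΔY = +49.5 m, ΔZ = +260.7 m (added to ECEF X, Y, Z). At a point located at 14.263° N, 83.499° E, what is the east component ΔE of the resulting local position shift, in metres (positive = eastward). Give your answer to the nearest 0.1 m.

ΔE = 98.2 m

At φ = 14.263°, λ = 83.499°: sin φ = 0.246373, cos φ = 0.969175, sin λ = 0.993570, cos λ = 0.113221.
ΔE = −sin λ·ΔX + cos λ·ΔY = −(0.993570)·(-93.2) + (0.113221)·(49.5) = 98.21 m.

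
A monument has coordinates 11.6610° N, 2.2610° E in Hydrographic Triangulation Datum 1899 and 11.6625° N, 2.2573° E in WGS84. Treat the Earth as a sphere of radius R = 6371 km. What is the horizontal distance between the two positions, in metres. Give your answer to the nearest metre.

Δφ = 11.6625° − 11.6610° = +0.0015°; Δλ = 2.2573° − 2.2610° = -0.0037°.
1° along a meridian = πR/180 = 111195 m.
ΔN = Δφ × 111195 = 166.8 m; ΔE = Δλ × 111195 × cos(11.6610°) = -0.0037 × 111195 × 0.979361 = -402.9 m.
Distance = √(ΔE² + ΔN²) = √((-402.9)² + 166.8²) = 436.1 m.

436 m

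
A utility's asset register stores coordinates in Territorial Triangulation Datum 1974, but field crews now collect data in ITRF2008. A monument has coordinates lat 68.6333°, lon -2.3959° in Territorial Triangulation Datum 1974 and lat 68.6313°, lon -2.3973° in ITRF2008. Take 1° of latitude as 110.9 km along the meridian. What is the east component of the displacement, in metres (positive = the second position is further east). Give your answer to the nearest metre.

ΔE = -57 m

Δφ = 68.6313° − 68.6333° = -0.0020°; Δλ = -2.3973° − -2.3959° = -0.0014°.
ΔN = Δφ × 110900 = -221.8 m; ΔE = Δλ × 110900 × cos(68.6333°) = -0.0014 × 110900 × 0.364336 = -56.6 m.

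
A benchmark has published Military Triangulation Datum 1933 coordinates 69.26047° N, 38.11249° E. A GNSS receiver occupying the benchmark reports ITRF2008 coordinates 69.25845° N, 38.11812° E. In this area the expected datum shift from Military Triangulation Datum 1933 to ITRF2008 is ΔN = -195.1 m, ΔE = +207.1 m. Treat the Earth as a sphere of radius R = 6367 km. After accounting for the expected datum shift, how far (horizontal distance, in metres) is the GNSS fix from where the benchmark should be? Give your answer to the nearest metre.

Observed coordinate differences: Δφ = -0.00202°, Δλ = +0.00563°.
Converting to metres (1° lat = 111125 m, cos φ = 0.354120): observed ΔN = -224.5 m, observed ΔE = 221.5 m.
Subtracting the expected shift leaves a residual of -224.5 − (-195.1) = -29.4 m north and 221.5 − (207.1) = 14.4 m east.
Residual distance = √((-29.4)² + 14.4²) = 32.7 m.

33 m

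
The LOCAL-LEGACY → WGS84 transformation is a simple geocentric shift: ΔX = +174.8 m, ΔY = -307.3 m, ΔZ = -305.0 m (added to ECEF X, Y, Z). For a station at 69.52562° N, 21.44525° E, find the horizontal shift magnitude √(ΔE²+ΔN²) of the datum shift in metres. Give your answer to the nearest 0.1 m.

The local east axis at (φ, λ) is (−sin λ, cos λ, 0), so ΔE = −sin(21.44525°)·174.8 + cos(21.44525°)·(-307.3) = -349.93 m.
The local north axis is (−sin φ cos λ, −sin φ sin λ, cos φ), giving ΔN = -152.420 + 105.255 − 106.685 = -153.85 m.
Horizontal magnitude = √(ΔE² + ΔN²) = √((-349.93)² + (-153.85)²) = 382.26 m.

382.3 m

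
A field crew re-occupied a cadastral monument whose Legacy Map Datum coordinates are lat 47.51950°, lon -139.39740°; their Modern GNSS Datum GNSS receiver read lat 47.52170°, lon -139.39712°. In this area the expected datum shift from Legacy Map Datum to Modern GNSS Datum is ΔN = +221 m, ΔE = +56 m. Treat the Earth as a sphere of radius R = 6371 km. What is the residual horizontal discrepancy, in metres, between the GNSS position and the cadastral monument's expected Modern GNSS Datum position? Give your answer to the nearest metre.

42 m

Observed coordinate differences: Δφ = +0.00220°, Δλ = +0.00028°.
Converting to metres (1° lat = 111195 m, cos φ = 0.675339): observed ΔN = 244.6 m, observed ΔE = 21.0 m.
Subtracting the expected shift leaves a residual of 244.6 − (221) = 23.6 m north and 21.0 − (56) = -35.0 m east.
Residual distance = √(23.6² + (-35.0)²) = 42.2 m.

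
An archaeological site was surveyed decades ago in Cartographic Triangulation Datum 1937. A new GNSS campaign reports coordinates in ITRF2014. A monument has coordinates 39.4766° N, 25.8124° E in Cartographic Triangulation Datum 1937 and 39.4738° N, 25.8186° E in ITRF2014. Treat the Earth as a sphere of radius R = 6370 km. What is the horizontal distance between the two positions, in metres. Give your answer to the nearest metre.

Δφ = 39.4738° − 39.4766° = -0.0028°; Δλ = 25.8186° − 25.8124° = +0.0062°.
1° along a meridian = πR/180 = 111177 m.
ΔN = Δφ × 111177 = -311.3 m; ΔE = Δλ × 111177 × cos(39.4766°) = +0.0062 × 111177 × 0.771884 = 532.1 m.
Distance = √(ΔE² + ΔN²) = √(532.1² + (-311.3)²) = 616.4 m.

616 m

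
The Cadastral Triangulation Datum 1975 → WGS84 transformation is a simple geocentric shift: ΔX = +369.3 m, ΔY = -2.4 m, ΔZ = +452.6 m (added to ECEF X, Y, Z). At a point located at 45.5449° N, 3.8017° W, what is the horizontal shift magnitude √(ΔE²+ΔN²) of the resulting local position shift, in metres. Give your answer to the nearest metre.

58 m

The local east axis at (φ, λ) is (−sin λ, cos λ, 0), so ΔE = −sin(-3.8017°)·369.3 + cos(-3.8017°)·(-2.4) = 22.09 m.
The local north axis is (−sin φ cos λ, −sin φ sin λ, cos φ), giving ΔN = -263.026 − 0.114 + 316.978 = 53.84 m.
Horizontal magnitude = √(ΔE² + ΔN²) = √(22.09² + 53.84²) = 58.19 m.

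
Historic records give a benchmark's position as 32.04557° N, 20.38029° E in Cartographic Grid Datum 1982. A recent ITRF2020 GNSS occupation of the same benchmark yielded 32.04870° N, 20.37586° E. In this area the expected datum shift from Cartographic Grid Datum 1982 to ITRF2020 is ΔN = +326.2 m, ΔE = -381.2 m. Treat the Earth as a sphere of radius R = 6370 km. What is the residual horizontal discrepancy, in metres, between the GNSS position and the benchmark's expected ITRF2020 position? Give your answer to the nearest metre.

Observed coordinate differences: Δφ = +0.00313°, Δλ = -0.00443°.
Converting to metres (1° lat = 111177 m, cos φ = 0.847626): observed ΔN = 348.0 m, observed ΔE = -417.5 m.
Subtracting the expected shift leaves a residual of 348.0 − (326.2) = 21.8 m north and -417.5 − (-381.2) = -36.3 m east.
Residual distance = √(21.8² + (-36.3)²) = 42.3 m.

42 m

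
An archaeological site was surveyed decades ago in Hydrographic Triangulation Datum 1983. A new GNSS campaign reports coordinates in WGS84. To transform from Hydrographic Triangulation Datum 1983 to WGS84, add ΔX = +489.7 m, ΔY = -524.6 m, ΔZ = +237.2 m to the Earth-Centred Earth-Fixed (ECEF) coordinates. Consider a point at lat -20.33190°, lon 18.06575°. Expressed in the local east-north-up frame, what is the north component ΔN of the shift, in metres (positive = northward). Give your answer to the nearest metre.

At φ = -20.33190°, λ = 18.06575°: sin φ = -0.347458, cos φ = 0.937696, sin λ = 0.310108, cos λ = 0.950701.
ΔN = −sin φ cos λ·ΔX − sin φ sin λ·ΔY + cos φ·ΔZ = −(-0.347458)(0.950701)(489.7) − (-0.347458)(0.310108)(-524.6) + (0.937696)(237.2) = 327.66 m.

ΔN = 328 m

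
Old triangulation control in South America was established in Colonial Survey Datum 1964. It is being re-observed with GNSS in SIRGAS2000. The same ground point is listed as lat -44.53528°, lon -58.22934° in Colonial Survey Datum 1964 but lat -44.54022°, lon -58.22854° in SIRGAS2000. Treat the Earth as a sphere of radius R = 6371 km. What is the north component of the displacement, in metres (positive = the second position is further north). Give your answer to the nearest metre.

ΔN = -549 m

Δφ = -44.54022° − -44.53528° = -0.00494°; Δλ = -58.22854° − -58.22934° = +0.00080°.
1° along a meridian = πR/180 = 111195 m.
ΔN = Δφ × 111195 = -549.3 m; ΔE = Δλ × 111195 × cos(-44.53528°) = +0.00080 × 111195 × 0.712819 = 63.4 m.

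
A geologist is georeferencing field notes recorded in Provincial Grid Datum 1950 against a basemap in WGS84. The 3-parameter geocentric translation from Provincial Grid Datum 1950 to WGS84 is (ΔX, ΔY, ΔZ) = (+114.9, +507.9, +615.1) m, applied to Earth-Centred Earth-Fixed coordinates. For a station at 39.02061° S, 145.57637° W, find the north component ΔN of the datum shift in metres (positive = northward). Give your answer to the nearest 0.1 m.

At φ = -39.02061°, λ = -145.57637°: sin φ = -0.629600, cos φ = 0.776920, sin λ = -0.565307, cos λ = -0.824880.
ΔN = −sin φ cos λ·ΔX − sin φ sin λ·ΔY + cos φ·ΔZ = −(-0.629600)(-0.824880)(114.9) − (-0.629600)(-0.565307)(507.9) + (0.776920)(615.1) = 237.44 m.

ΔN = 237.4 m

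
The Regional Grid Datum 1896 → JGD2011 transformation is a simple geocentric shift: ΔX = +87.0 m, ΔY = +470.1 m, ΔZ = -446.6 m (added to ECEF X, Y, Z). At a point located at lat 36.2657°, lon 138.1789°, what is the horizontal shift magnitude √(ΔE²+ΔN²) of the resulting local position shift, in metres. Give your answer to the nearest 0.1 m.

651.1 m

At φ = 36.2657°, λ = 138.1789°: sin φ = 0.591531, cos φ = 0.806283, sin λ = 0.666807, cos λ = -0.745230.
ΔE = −sin λ·ΔX + cos λ·ΔY = −(0.666807)·(87.0) + (-0.745230)·(470.1) = -408.35 m.
ΔN = −sin φ cos λ·ΔX − sin φ sin λ·ΔY + cos φ·ΔZ = −(0.591531)(-0.745230)(87.0) − (0.591531)(0.666807)(470.1) + (0.806283)(-446.6) = -507.16 m.
Horizontal magnitude = √(ΔE² + ΔN²) = √((-408.35)² + (-507.16)²) = 651.12 m.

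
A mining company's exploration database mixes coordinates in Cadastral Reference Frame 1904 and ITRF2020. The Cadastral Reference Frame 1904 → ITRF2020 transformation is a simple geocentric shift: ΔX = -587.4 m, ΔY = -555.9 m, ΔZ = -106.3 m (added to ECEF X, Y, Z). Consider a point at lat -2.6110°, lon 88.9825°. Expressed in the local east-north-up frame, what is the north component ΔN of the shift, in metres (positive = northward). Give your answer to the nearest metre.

At φ = -2.6110°, λ = 88.9825°: sin φ = -0.045555, cos φ = 0.998962, sin λ = 0.999842, cos λ = 0.017758.
ΔN = −sin φ cos λ·ΔX − sin φ sin λ·ΔY + cos φ·ΔZ = −(-0.045555)(0.017758)(-587.4) − (-0.045555)(0.999842)(-555.9) + (0.998962)(-106.3) = -131.98 m.

ΔN = -132 m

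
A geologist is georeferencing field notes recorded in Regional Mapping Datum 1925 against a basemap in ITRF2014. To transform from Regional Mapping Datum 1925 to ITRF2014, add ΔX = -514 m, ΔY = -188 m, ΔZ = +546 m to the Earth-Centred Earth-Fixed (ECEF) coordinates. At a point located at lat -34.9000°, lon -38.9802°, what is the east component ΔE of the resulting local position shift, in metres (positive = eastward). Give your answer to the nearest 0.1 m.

The local east axis at (φ, λ) is (−sin λ, cos λ, 0), so ΔE = −sin(-38.9802°)·(-514) + cos(-38.9802°)·(-188) = -469.48 m.

ΔE = -469.5 m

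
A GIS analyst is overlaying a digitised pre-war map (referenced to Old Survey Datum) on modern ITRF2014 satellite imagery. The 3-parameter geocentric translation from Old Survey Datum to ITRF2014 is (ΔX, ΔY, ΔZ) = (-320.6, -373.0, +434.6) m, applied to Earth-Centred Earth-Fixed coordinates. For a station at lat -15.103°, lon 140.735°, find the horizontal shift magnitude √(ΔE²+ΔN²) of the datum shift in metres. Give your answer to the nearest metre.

648 m

The local east axis at (φ, λ) is (−sin λ, cos λ, 0), so ΔE = −sin(140.735°)·(-320.6) + cos(140.735°)·(-373.0) = 491.70 m.
The local north axis is (−sin φ cos λ, −sin φ sin λ, cos φ), giving ΔN = 64.674 − 61.510 + 419.588 = 422.75 m.
Horizontal magnitude = √(ΔE² + ΔN²) = √(491.70² + 422.75²) = 648.45 m.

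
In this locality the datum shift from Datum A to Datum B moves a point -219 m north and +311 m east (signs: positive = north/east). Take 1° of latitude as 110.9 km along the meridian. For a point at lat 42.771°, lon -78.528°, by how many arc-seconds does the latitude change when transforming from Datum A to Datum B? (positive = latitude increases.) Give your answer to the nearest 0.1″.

1° of latitude = 110.9 km, so Δφ = -219.0 / 110900 = -0.0019748° = -7.109″.

Δφ = -7.1″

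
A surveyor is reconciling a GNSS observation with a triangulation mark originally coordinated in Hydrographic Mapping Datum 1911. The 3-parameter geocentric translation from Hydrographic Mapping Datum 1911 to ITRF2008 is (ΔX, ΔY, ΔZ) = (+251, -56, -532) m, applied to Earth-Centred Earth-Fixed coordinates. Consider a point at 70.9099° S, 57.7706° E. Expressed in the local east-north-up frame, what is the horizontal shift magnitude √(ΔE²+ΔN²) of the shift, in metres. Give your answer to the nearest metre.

The local east axis at (φ, λ) is (−sin λ, cos λ, 0), so ΔE = −sin(57.7706°)·251 + cos(57.7706°)·(-56) = -242.19 m.
The local north axis is (−sin φ cos λ, −sin φ sin λ, cos φ), giving ΔN = 126.499 − 44.766 − 173.993 = -92.26 m.
Horizontal magnitude = √(ΔE² + ΔN²) = √((-242.19)² + (-92.26)²) = 259.17 m.

259 m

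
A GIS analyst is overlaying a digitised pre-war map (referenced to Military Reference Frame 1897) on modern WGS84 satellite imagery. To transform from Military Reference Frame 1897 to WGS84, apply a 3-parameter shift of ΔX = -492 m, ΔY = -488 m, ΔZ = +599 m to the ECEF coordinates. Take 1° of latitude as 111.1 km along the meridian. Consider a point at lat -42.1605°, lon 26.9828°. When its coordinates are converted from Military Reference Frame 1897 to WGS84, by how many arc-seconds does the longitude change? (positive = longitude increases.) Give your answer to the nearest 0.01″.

Δλ = -9.25″

sin φ = -0.671210, cos φ = 0.741268, sin λ = 0.453723, cos λ = 0.891143.
East component: ΔE = −sin λ·ΔX + cos λ·ΔY = −(0.453723)(-492) + (0.891143)(-488) = -211.65 m.
1° of latitude spans 111100 m; at latitude φ, 1° of longitude spans that × cos φ = 82354.8 m, so Δλ = -211.65 / 82354.8 × 3600 = -9.252″.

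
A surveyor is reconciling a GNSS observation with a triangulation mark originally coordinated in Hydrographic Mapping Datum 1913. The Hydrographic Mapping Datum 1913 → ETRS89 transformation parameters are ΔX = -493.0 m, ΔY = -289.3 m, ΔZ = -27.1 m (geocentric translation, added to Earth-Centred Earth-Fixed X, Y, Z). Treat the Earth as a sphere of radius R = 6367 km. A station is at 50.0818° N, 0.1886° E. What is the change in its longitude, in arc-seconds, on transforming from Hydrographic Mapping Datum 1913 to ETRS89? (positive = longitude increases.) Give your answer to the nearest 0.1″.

sin φ = 0.766961, cos φ = 0.641693, sin λ = 0.003292, cos λ = 0.999995.
East component: ΔE = −sin λ·ΔX + cos λ·ΔY = −(0.003292)(-493.0) + (0.999995)(-289.3) = -287.68 m.
1° of latitude spans πR/180 = 111125 m; at latitude φ, 1° of longitude spans that × cos φ = 71308.2 m, so Δλ = -287.68 / 71308.2 × 3600 = -14.523″.

Δλ = -14.5″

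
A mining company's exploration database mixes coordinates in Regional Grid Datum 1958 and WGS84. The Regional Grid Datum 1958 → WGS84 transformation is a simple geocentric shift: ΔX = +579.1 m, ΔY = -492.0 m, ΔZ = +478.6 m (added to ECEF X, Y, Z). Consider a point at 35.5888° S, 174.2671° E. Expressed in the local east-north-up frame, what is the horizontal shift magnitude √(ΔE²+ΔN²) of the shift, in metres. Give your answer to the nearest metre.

The local east axis at (φ, λ) is (−sin λ, cos λ, 0), so ΔE = −sin(174.2671°)·579.1 + cos(174.2671°)·(-492.0) = 431.69 m.
The local north axis is (−sin φ cos λ, −sin φ sin λ, cos φ), giving ΔN = -335.330 − 28.601 + 389.204 = 25.27 m.
Horizontal magnitude = √(ΔE² + ΔN²) = √(431.69² + 25.27²) = 432.43 m.

432 m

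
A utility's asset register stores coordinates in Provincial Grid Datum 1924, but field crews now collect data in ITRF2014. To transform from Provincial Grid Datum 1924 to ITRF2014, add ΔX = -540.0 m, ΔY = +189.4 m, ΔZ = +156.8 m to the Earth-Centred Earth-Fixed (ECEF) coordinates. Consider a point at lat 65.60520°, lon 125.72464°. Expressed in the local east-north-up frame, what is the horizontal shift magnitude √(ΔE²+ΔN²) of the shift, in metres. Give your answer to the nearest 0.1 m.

At φ = 65.60520°, λ = 125.72464°: sin φ = 0.910721, cos φ = 0.413022, sin λ = 0.811833, cos λ = -0.583890.
ΔE = −sin λ·ΔX + cos λ·ΔY = −(0.811833)·(-540.0) + (-0.583890)·(189.4) = 327.80 m.
ΔN = −sin φ cos λ·ΔX − sin φ sin λ·ΔY + cos φ·ΔZ = −(0.910721)(-0.583890)(-540.0) − (0.910721)(0.811833)(189.4) + (0.413022)(156.8) = -362.42 m.
Horizontal magnitude = √(ΔE² + ΔN²) = √(327.80² + (-362.42)²) = 488.68 m.

488.7 m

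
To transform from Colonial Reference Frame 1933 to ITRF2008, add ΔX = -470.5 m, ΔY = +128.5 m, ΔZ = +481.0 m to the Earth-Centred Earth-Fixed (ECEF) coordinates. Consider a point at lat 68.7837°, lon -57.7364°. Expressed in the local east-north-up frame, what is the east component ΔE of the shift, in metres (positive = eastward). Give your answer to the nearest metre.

ΔE = -329 m

The local east axis at (φ, λ) is (−sin λ, cos λ, 0), so ΔE = −sin(-57.7364°)·(-470.5) + cos(-57.7364°)·128.5 = -329.26 m.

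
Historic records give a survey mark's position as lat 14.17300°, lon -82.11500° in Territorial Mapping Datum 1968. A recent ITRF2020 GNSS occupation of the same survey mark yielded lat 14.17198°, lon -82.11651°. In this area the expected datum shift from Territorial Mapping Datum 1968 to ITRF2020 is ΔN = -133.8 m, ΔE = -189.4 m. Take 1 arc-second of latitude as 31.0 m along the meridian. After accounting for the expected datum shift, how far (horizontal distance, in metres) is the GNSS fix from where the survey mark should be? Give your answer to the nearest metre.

33 m

Observed coordinate differences: Δφ = -0.00102°, Δλ = -0.00151°.
Converting to metres (1° lat = 111600 m, cos φ = 0.969561): observed ΔN = -113.8 m, observed ΔE = -163.4 m.
Subtracting the expected shift leaves a residual of -113.8 − (-133.8) = 20.0 m north and -163.4 − (-189.4) = 26.0 m east.
Residual distance = √(20.0² + 26.0²) = 32.8 m.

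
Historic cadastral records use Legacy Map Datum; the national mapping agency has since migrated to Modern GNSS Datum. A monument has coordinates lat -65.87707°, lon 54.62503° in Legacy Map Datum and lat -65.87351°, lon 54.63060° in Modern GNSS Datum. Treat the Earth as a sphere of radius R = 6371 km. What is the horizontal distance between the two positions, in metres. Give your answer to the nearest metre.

470 m

Δφ = -65.87351° − -65.87707° = +0.00356°; Δλ = 54.63060° − 54.62503° = +0.00557°.
1° along a meridian = πR/180 = 111195 m.
ΔN = Δφ × 111195 = 395.9 m; ΔE = Δλ × 111195 × cos(-65.87707°) = +0.00557 × 111195 × 0.408696 = 253.1 m.
Distance = √(ΔE² + ΔN²) = √(253.1² + 395.9²) = 469.9 m.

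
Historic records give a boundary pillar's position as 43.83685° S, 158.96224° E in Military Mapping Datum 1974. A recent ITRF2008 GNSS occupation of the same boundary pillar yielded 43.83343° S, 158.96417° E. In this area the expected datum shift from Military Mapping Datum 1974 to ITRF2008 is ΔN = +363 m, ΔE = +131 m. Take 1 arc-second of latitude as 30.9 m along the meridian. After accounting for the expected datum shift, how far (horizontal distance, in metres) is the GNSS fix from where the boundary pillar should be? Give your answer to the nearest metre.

Observed coordinate differences: Δφ = +0.00342°, Δλ = +0.00193°.
Converting to metres (1° lat = 111240 m, cos φ = 0.721315): observed ΔN = 380.4 m, observed ΔE = 154.9 m.
Subtracting the expected shift leaves a residual of 380.4 − (363) = 17.4 m north and 154.9 − (131) = 23.9 m east.
Residual distance = √(17.4² + 23.9²) = 29.6 m.

30 m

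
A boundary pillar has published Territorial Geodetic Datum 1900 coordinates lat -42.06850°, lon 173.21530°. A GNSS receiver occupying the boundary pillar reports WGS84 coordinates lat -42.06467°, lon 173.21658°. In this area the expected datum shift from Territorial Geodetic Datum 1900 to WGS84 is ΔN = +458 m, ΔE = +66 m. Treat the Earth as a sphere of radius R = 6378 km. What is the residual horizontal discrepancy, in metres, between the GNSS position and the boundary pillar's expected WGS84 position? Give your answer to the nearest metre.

51 m

Observed coordinate differences: Δφ = +0.00383°, Δλ = +0.00128°.
Converting to metres (1° lat = 111317 m, cos φ = 0.742344): observed ΔN = 426.3 m, observed ΔE = 105.8 m.
Subtracting the expected shift leaves a residual of 426.3 − (458) = -31.7 m north and 105.8 − (66) = 39.8 m east.
Residual distance = √((-31.7)² + 39.8²) = 50.8 m.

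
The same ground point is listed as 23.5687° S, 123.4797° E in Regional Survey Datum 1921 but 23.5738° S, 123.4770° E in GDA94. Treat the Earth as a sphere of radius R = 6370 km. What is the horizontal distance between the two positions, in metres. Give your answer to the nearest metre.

Δφ = -23.5738° − -23.5687° = -0.0051°; Δλ = 123.4770° − 123.4797° = -0.0027°.
1° along a meridian = πR/180 = 111177 m.
ΔN = Δφ × 111177 = -567.0 m; ΔE = Δλ × 111177 × cos(-23.5687°) = -0.0027 × 111177 × 0.916581 = -275.1 m.
Distance = √(ΔE² + ΔN²) = √((-275.1)² + (-567.0)²) = 630.2 m.

630 m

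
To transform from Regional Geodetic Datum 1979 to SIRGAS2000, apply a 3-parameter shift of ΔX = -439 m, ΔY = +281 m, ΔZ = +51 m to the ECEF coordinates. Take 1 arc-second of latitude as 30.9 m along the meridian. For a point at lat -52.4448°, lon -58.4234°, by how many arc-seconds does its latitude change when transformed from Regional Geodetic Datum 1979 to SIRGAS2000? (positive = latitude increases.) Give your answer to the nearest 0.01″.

Δφ = -11.03″

sin φ = -0.792766, cos φ = 0.609525, sin λ = -0.851941, cos λ = 0.523638.
North component: ΔN = −sin φ cos λ·ΔX − sin φ sin λ·ΔY + cos φ·ΔZ = −(-0.792766)(0.523638)(-439) − (-0.792766)(-0.851941)(281) + (0.609525)(51) = -340.94 m.
1° of latitude spans 3600 × 30.90 = 111240 m, so Δφ = -340.94 / 111240 × 3600 = -11.034″.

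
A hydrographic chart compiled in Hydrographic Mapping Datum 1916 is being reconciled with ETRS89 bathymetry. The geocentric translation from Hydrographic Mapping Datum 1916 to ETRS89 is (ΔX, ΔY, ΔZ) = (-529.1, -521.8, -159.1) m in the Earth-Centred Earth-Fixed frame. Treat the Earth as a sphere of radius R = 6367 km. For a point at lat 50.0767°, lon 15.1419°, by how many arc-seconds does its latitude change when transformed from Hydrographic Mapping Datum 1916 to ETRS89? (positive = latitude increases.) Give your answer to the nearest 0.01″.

sin φ = 0.766904, cos φ = 0.641762, sin λ = 0.261210, cos λ = 0.965282.
North component: ΔN = −sin φ cos λ·ΔX − sin φ sin λ·ΔY + cos φ·ΔZ = −(0.766904)(0.965282)(-529.1) − (0.766904)(0.261210)(-521.8) + (0.641762)(-159.1) = 394.11 m.
1° of latitude spans πR/180 = 111125 m, so Δφ = 394.11 / 111125 × 3600 = 12.767″.

Δφ = 12.77″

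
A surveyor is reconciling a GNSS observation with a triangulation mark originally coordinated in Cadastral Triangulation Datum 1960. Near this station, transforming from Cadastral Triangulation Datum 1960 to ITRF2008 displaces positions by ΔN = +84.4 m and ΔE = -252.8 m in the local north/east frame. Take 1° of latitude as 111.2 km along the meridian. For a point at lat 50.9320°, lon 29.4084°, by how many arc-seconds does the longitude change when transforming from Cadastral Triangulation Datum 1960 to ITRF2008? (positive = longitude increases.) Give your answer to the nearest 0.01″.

At latitude 50.9320°, cos φ = 0.630242.
1° of longitude at this latitude = 111.2 × cos φ = 70.08 km, so Δλ = -252.8 / 70082.9 = -0.0036072° = -12.986″.

Δλ = -12.99″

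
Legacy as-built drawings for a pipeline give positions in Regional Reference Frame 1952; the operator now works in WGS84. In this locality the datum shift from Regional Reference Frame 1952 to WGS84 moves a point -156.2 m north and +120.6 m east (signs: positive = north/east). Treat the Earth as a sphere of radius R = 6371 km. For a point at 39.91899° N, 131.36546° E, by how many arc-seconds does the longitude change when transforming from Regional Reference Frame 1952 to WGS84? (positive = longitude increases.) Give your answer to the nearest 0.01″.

At latitude 39.91899°, cos φ = 0.766953.
One radian of longitude at latitude φ spans R cos φ, so Δλ = ΔE / (R cos φ) = 120.6 / (6371000 × 0.766953) = 2.4681e-05 rad = 5.091″.

Δλ = 5.09″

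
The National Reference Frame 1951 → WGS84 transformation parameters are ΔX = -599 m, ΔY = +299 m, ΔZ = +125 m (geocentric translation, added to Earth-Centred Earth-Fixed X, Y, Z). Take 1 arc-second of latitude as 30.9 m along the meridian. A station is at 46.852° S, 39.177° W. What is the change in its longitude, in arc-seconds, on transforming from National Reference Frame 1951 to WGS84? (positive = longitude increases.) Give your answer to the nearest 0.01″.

Δλ = -6.94″

sin φ = -0.729590, cos φ = 0.683885, sin λ = -0.631718, cos λ = 0.775198.
East component: ΔE = −sin λ·ΔX + cos λ·ΔY = −(-0.631718)(-599) + (0.775198)(299) = -146.61 m.
1° of latitude spans 3600 × 30.90 = 111240 m; at latitude φ, 1° of longitude spans that × cos φ = 76075.4 m, so Δλ = -146.61 / 76075.4 × 3600 = -6.938″.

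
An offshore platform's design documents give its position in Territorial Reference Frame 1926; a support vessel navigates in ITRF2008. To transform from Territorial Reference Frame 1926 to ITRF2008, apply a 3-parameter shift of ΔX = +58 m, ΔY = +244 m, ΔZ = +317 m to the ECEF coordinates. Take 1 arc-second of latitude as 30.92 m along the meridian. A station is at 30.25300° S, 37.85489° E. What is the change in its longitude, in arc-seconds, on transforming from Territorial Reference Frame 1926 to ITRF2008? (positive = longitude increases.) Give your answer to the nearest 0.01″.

sin φ = -0.503819, cos φ = 0.863809, sin λ = 0.613664, cos λ = 0.789567.
East component: ΔE = −sin λ·ΔX + cos λ·ΔY = −(0.613664)(58) + (0.789567)(244) = 157.06 m.
1° of latitude spans 3600 × 30.92 = 111312 m; at latitude φ, 1° of longitude spans that × cos φ = 96152.3 m, so Δλ = 157.06 / 96152.3 × 3600 = 5.880″.

Δλ = 5.88″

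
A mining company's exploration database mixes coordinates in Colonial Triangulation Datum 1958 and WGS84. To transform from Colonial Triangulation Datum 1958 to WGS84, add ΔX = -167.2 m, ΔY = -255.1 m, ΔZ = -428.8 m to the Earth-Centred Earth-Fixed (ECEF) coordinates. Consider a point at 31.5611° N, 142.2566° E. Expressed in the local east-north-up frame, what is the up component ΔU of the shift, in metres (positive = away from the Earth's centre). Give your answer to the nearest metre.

At φ = 31.5611°, λ = 142.2566°: sin φ = 0.523408, cos φ = 0.852082, sin λ = 0.612126, cos λ = -0.790760.
ΔU = cos φ cos λ·ΔX + cos φ sin λ·ΔY + sin φ·ΔZ = (0.852082)(-0.790760)(-167.2) + (0.852082)(0.612126)(-255.1) + (0.523408)(-428.8) = -244.83 m.

ΔU = -245 m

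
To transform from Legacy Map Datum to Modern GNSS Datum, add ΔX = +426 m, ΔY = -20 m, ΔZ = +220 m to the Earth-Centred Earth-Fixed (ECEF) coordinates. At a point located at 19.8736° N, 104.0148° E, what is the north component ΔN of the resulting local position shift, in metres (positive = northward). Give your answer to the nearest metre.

ΔN = 249 m

The local north axis is (−sin φ cos λ, −sin φ sin λ, cos φ), giving ΔN = 35.071 + 6.597 + 206.898 = 248.57 m.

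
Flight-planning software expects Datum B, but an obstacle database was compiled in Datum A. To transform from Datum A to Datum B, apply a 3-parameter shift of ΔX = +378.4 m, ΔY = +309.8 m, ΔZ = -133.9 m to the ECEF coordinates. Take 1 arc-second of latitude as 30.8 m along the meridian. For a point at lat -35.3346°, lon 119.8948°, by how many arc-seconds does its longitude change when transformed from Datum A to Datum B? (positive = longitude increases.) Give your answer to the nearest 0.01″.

sin φ = -0.578350, cos φ = 0.815788, sin λ = 0.866942, cos λ = -0.498409.
East component: ΔE = −sin λ·ΔX + cos λ·ΔY = −(0.866942)(378.4) + (-0.498409)(309.8) = -482.46 m.
1° of latitude spans 3600 × 30.80 = 110880 m; at latitude φ, 1° of longitude spans that × cos φ = 90454.6 m, so Δλ = -482.46 / 90454.6 × 3600 = -19.201″.

Δλ = -19.20″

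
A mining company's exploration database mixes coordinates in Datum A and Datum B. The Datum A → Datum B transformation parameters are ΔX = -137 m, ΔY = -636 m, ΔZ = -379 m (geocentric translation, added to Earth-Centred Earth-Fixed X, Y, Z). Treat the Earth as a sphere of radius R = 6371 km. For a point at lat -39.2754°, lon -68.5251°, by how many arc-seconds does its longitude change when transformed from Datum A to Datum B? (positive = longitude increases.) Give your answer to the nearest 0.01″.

Δλ = -15.07″

sin φ = -0.633049, cos φ = 0.774112, sin λ = -0.930578, cos λ = 0.366094.
East component: ΔE = −sin λ·ΔX + cos λ·ΔY = −(-0.930578)(-137) + (0.366094)(-636) = -360.32 m.
1° of latitude spans πR/180 = 111195 m; at latitude φ, 1° of longitude spans that × cos φ = 86077.3 m, so Δλ = -360.32 / 86077.3 × 3600 = -15.070″.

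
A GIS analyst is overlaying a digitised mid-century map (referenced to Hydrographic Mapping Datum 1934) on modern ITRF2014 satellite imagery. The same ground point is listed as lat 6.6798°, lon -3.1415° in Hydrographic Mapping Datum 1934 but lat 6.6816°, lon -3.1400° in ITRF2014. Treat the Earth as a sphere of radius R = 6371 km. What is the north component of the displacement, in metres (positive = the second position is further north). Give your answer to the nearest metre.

ΔN = 200 m

Δφ = 6.6816° − 6.6798° = +0.0018°; Δλ = -3.1400° − -3.1415° = +0.0015°.
1° along a meridian = πR/180 = 111195 m.
ΔN = Δφ × 111195 = 200.2 m; ΔE = Δλ × 111195 × cos(6.6798°) = +0.0015 × 111195 × 0.993212 = 165.7 m.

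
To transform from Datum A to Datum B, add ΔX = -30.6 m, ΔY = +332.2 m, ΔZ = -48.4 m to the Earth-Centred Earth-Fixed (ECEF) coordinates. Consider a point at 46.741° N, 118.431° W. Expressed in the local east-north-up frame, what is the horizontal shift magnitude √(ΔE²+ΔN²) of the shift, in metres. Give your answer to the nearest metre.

At φ = 46.741°, λ = -118.431°: sin φ = 0.728263, cos φ = 0.685297, sin λ = -0.879391, cos λ = -0.476100.
ΔE = −sin λ·ΔX + cos λ·ΔY = −(-0.879391)·(-30.6) + (-0.476100)·(332.2) = -185.07 m.
ΔN = −sin φ cos λ·ΔX − sin φ sin λ·ΔY + cos φ·ΔZ = −(0.728263)(-0.476100)(-30.6) − (0.728263)(-0.879391)(332.2) + (0.685297)(-48.4) = 168.97 m.
Horizontal magnitude = √(ΔE² + ΔN²) = √((-185.07)² + 168.97²) = 250.60 m.

251 m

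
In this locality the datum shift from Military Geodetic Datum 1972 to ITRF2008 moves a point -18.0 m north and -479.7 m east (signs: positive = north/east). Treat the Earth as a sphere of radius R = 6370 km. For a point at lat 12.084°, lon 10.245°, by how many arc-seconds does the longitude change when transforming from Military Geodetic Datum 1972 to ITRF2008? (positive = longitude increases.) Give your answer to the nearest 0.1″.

At latitude 12.084°, cos φ = 0.977842.
One radian of longitude at latitude φ spans R cos φ, so Δλ = ΔE / (R cos φ) = -479.7 / (6370000 × 0.977842) = -7.7013e-05 rad = -15.885″.

Δλ = -15.9″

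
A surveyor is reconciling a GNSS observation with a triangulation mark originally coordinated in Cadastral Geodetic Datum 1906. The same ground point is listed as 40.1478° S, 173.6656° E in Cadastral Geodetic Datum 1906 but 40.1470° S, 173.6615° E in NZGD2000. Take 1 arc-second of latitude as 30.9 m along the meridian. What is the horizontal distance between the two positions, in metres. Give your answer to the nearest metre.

360 m

Δφ = -40.1470° − -40.1478° = +0.0008°; Δλ = 173.6615° − 173.6656° = -0.0041°.
1° of latitude = 3600 × 30.90 = 111240 m.
ΔN = Δφ × 111240 = 89.0 m; ΔE = Δλ × 111240 × cos(-40.1478°) = -0.0041 × 111240 × 0.764384 = -348.6 m.
Distance = √(ΔE² + ΔN²) = √((-348.6)² + 89.0²) = 359.8 m.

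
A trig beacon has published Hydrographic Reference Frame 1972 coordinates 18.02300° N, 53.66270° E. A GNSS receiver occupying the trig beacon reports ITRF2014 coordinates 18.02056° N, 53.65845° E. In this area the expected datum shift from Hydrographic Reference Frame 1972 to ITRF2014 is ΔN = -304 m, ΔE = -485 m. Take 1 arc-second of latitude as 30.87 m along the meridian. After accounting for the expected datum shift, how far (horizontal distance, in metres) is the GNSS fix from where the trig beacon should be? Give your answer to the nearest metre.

49 m

Observed coordinate differences: Δφ = -0.00244°, Δλ = -0.00425°.
Converting to metres (1° lat = 111132 m, cos φ = 0.950932): observed ΔN = -271.2 m, observed ΔE = -449.1 m.
Subtracting the expected shift leaves a residual of -271.2 − (-304) = 32.8 m north and -449.1 − (-485) = 35.9 m east.
Residual distance = √(32.8² + 35.9²) = 48.6 m.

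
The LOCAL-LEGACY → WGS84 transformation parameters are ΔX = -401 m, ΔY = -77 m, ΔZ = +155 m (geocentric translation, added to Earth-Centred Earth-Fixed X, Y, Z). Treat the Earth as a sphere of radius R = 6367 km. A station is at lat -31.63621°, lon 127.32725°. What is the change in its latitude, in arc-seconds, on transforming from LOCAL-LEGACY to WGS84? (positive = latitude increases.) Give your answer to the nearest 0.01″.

sin φ = -0.524524, cos φ = 0.851396, sin λ = 0.795185, cos λ = -0.606367.
North component: ΔN = −sin φ cos λ·ΔX − sin φ sin λ·ΔY + cos φ·ΔZ = −(-0.524524)(-0.606367)(-401) − (-0.524524)(0.795185)(-77) + (0.851396)(155) = 227.39 m.
1° of latitude spans πR/180 = 111125 m, so Δφ = 227.39 / 111125 × 3600 = 7.366″.

Δφ = 7.37″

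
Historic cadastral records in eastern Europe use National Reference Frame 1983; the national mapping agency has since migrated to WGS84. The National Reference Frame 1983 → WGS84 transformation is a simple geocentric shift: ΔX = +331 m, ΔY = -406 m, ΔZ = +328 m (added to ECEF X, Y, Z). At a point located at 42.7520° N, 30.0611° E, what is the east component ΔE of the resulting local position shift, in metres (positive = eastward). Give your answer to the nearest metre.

The local east axis at (φ, λ) is (−sin λ, cos λ, 0), so ΔE = −sin(30.0611°)·331 + cos(30.0611°)·(-406) = -517.20 m.

ΔE = -517 m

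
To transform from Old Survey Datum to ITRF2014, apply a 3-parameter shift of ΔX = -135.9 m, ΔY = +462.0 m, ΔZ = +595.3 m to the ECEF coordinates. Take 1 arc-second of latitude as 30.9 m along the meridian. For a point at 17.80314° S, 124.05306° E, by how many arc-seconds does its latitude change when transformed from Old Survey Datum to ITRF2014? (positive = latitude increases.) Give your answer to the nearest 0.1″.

Δφ = 22.9″

sin φ = -0.305747, cos φ = 0.952113, sin λ = 0.828519, cos λ = -0.559960.
North component: ΔN = −sin φ cos λ·ΔX − sin φ sin λ·ΔY + cos φ·ΔZ = −(-0.305747)(-0.559960)(-135.9) − (-0.305747)(0.828519)(462.0) + (0.952113)(595.3) = 707.09 m.
1° of latitude spans 3600 × 30.90 = 111240 m, so Δφ = 707.09 / 111240 × 3600 = 22.883″.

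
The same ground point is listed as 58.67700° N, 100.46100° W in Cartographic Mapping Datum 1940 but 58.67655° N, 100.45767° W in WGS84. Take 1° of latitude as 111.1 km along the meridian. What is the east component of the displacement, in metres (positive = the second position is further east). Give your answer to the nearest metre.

Δφ = 58.67655° − 58.67700° = -0.00045°; Δλ = -100.45767° − -100.46100° = +0.00333°.
ΔN = Δφ × 111100 = -50.0 m; ΔE = Δλ × 111100 × cos(58.67700°) = +0.00333 × 111100 × 0.519862 = 192.3 m.

ΔE = 192 m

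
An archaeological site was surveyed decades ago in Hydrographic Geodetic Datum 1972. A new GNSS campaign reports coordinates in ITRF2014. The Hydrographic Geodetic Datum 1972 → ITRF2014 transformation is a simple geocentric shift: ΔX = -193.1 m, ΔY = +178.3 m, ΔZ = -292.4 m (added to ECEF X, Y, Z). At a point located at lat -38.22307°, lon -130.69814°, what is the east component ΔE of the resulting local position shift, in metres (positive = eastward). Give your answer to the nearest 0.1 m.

The local east axis at (φ, λ) is (−sin λ, cos λ, 0), so ΔE = −sin(-130.69814°)·(-193.1) + cos(-130.69814°)·178.3 = -262.66 m.

ΔE = -262.7 m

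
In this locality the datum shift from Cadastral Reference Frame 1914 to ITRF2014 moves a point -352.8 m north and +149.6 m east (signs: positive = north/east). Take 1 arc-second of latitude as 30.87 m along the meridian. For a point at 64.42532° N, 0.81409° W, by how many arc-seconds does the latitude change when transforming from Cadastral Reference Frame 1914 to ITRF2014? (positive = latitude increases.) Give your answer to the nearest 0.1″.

Δφ = -11.4″

1″ of latitude = 30.87 m, so Δφ = -352.8 / 30.87 = -11.429″.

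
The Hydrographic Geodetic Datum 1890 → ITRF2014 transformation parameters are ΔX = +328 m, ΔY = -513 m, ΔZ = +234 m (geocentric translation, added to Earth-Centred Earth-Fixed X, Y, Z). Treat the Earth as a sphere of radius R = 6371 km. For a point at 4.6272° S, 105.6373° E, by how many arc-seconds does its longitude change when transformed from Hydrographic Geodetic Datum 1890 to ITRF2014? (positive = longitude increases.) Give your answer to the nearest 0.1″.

Δλ = -5.8″

sin φ = -0.080672, cos φ = 0.996741, sin λ = 0.962987, cos λ = -0.269547.
East component: ΔE = −sin λ·ΔX + cos λ·ΔY = −(0.962987)(328) + (-0.269547)(-513) = -177.58 m.
1° of latitude spans πR/180 = 111195 m; at latitude φ, 1° of longitude spans that × cos φ = 110832.5 m, so Δλ = -177.58 / 110832.5 × 3600 = -5.768″.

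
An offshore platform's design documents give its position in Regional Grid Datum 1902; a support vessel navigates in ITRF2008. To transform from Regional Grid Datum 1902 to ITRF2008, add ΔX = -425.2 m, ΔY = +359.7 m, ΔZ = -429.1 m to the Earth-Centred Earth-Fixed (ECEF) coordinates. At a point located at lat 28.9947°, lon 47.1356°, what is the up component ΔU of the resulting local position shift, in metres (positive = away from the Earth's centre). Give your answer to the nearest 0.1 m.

The local up (radial) axis is (cos φ cos λ, cos φ sin λ, sin φ), giving ΔU = -252.996 + 230.603 − 207.997 = -230.39 m.

ΔU = -230.4 m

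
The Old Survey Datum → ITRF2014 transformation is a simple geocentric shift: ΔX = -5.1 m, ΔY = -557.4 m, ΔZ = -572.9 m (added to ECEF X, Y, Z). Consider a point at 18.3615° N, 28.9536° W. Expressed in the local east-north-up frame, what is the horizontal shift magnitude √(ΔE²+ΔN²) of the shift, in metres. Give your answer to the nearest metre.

796 m

At φ = 18.3615°, λ = -28.9536°: sin φ = 0.315011, cos φ = 0.949088, sin λ = -0.484101, cos λ = 0.875012.
ΔE = −sin λ·ΔX + cos λ·ΔY = −(-0.484101)·(-5.1) + (0.875012)·(-557.4) = -490.20 m.
ΔN = −sin φ cos λ·ΔX − sin φ sin λ·ΔY + cos φ·ΔZ = −(0.315011)(0.875012)(-5.1) − (0.315011)(-0.484101)(-557.4) + (0.949088)(-572.9) = -627.33 m.
Horizontal magnitude = √(ΔE² + ΔN²) = √((-490.20)² + (-627.33)²) = 796.14 m.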